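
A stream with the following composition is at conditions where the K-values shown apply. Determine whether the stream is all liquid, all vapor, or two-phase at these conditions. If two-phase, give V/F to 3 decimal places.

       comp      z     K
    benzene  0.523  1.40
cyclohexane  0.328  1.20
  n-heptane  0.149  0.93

all vapor

ΣzᵢKᵢ = 1.264; Σzᵢ/Kᵢ = 0.807.
Since Σzᵢ/Kᵢ < 1 the mixture is above its dew point — single vapor phase.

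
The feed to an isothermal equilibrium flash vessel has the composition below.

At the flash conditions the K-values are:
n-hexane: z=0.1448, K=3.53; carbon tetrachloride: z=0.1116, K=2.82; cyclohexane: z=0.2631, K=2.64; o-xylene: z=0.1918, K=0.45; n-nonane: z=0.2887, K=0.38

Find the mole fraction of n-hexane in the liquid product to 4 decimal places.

x_n-hexane = 0.0563

Material balance + equilibrium reduce to Σ zᵢ(Kᵢ−1)/(1+V/F(Kᵢ−1)) = 0.
g(0) = ΣzᵢKᵢ − 1 = 0.7165 and g(1) = 1 − Σzᵢ/Kᵢ = -0.3662, so a root lies in (0, 1).
Newton iteration, V/F⁰ = 0.58:
  V/F = 0.5800: g = 0.03401, g' = -0.8213 → V/F = 0.6214
Converged at V/F = 0.6214.
Compositions from xᵢ = zᵢ/(1+V/F(Kᵢ−1)), yᵢ = Kᵢxᵢ:
  n-hexane: x = 0.0563, y = 0.1987
  carbon tetrachloride: x = 0.0524, y = 0.1477
  cyclohexane: x = 0.1303, y = 0.3440
  o-xylene: x = 0.2914, y = 0.1311
  n-nonane: x = 0.4696, y = 0.1785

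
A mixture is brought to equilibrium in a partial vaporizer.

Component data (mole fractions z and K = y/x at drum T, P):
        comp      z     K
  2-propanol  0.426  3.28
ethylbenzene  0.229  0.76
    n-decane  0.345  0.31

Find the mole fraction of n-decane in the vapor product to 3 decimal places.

Material balance + equilibrium reduce to Σ zᵢ(Kᵢ−1)/(1+V/F(Kᵢ−1)) = 0.
Check two-phase: ΣzᵢKᵢ = 1.678 > 1 and Σzᵢ/Kᵢ = 1.544 > 1, so g(0) = 0.678 > 0 and g(1) = -0.544 < 0.
Newton–Raphson from V/F = 0.69:
  V/F = 0.690: g = -0.1428, g' = -0.952 → V/F = 0.540
  V/F = 0.540: g = -0.0072, g' = -0.880 → V/F = 0.532
Converged at V/F = 0.532.
Compositions from xᵢ = zᵢ/(1+V/F(Kᵢ−1)), yᵢ = Kᵢxᵢ:
  2-propanol: x = 0.193, y = 0.632
  ethylbenzene: x = 0.263, y = 0.200
  n-decane: x = 0.545, y = 0.169

y_n-decane = 0.169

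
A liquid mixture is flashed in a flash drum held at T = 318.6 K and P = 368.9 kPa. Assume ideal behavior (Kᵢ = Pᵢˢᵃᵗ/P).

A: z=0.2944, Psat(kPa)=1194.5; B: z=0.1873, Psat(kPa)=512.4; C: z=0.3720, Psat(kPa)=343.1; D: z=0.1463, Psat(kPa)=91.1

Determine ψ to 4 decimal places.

ψ = 0.7819

Raoult's law: Kᵢ = Pᵢˢᵃᵗ/P = Pᵢˢᵃᵗ/368.9.
  K_A = 1194.5/368.9 = 3.238005, K_B = 512.4/368.9 = 1.388994, K_C = 343.1/368.9 = 0.930062, K_D = 91.1/368.9 = 0.246950
Newton iteration, ψ⁰ = 0.5:
  ψ = 0.5000: g = 0.16826, g' = -0.5636 → ψ = 0.7985
  ψ = 0.7985: g = -0.01192, g' = -0.7304 → ψ = 0.7822
  ψ = 0.7822: g = -0.00021, g' = -0.7048 → ψ = 0.7819
Converged at ψ = 0.7819.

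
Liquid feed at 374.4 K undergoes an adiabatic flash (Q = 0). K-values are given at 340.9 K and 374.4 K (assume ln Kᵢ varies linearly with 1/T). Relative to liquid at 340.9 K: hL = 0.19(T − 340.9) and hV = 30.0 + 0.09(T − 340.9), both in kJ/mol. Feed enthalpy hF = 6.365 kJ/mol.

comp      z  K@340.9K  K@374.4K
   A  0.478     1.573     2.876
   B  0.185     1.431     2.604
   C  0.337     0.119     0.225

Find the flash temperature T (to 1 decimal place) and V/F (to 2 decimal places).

T = 343.2 K, V/F = 0.20

Adiabatic flash: solve Rachford–Rice at each trial T, then check hF = ψ·hV(T) + (1−ψ)·hL(T).
  T = 340.9 K: K = (1.573, 1.431, 0.119), RR gives ψ = 0.120, H_out = 3.606 kJ/mol
  T = 374.4 K: K = (2.876, 2.604, 0.225), RR gives ψ = 0.668, H_out = 24.161 kJ/mol
  T = 357.6 K: K = (2.155, 1.956, 0.166), RR gives ψ = 0.488, H_out = 16.990 kJ/mol
  T = 349.2 K: K = (1.846, 1.678, 0.141), RR gives ψ = 0.349, H_out = 11.767 kJ/mol
  T = 345.0 K: K = (1.704, 1.549, 0.130), RR gives ψ = 0.251, H_out = 8.207 kJ/mol
  T = 342.9 K: K = (1.636, 1.488, 0.124), RR gives ψ = 0.190, H_out = 6.029 kJ/mol
Linear interpolation between T = 342.9 (H_out = 6.029) and T = 345.0 (H_out = 8.207) on hF = 6.365 gives T ≈ 343.2 K, at which ψ = 0.20.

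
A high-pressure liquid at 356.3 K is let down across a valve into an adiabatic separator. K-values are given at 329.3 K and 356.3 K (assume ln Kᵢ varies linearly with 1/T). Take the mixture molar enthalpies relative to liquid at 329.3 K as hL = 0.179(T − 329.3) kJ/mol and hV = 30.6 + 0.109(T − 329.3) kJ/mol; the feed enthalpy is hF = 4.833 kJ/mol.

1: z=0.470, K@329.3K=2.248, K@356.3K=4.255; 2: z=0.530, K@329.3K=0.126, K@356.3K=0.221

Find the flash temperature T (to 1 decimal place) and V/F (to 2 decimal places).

T = 331.0 K, V/F = 0.15

Adiabatic flash: solve Rachford–Rice at each trial T, then check hF = ψ·hV(T) + (1−ψ)·hL(T).
  T = 329.3 K: K = (2.248, 0.126), RR gives ψ = 0.113, H_out = 3.460 kJ/mol
  T = 356.3 K: K = (4.255, 0.221), RR gives ψ = 0.441, H_out = 17.480 kJ/mol
  T = 342.8 K: K = (3.132, 0.169), RR gives ψ = 0.317, H_out = 11.811 kJ/mol
  T = 336.1 K: K = (2.666, 0.146), RR gives ψ = 0.232, H_out = 8.218 kJ/mol
  T = 332.7 K: K = (2.450, 0.136), RR gives ψ = 0.178, H_out = 6.026 kJ/mol
  T = 331.0 K: K = (2.347, 0.131), RR gives ψ = 0.147, H_out = 4.798 kJ/mol
Linear interpolation between T = 331.0 (H_out = 4.798) and T = 332.7 (H_out = 6.026) on hF = 4.833 gives T ≈ 331.0 K, at which ψ = 0.15.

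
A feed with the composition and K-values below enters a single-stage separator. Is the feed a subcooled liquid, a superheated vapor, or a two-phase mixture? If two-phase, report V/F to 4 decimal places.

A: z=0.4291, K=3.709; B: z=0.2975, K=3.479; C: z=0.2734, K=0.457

superheated vapor

ΣzᵢKᵢ = 2.7515; Σzᵢ/Kᵢ = 0.7995.
Since Σzᵢ/Kᵢ < 1 the mixture is above its dew point — single vapor phase.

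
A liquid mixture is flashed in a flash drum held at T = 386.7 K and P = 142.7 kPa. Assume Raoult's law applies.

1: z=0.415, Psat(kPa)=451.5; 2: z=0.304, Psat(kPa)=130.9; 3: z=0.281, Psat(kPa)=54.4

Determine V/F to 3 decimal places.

Raoult's law: Kᵢ = Pᵢˢᵃᵗ/P = Pᵢˢᵃᵗ/142.7.
  K_1 = 451.5/142.7 = 3.16398, K_2 = 130.9/142.7 = 0.91731, K_3 = 54.4/142.7 = 0.38122
Material balance + equilibrium reduce to Σ zᵢ(Kᵢ−1)/(1+V/F(Kᵢ−1)) = 0.
Check two-phase: ΣzᵢKᵢ = 1.699 > 1 and Σzᵢ/Kᵢ = 1.200 > 1, so g(0) = 0.699 > 0 and g(1) = -0.200 < 0.
Newton iteration, V/F⁰ = 0.47:
  V/F = 0.470: g = 0.1739, g' = -0.694 → V/F = 0.721
  V/F = 0.721: g = 0.0103, g' = -0.649 → V/F = 0.737
  V/F = 0.737: g = -0.0000, g' = -0.654 → V/F = 0.736
Converged at V/F = 0.736.

V/F = 0.736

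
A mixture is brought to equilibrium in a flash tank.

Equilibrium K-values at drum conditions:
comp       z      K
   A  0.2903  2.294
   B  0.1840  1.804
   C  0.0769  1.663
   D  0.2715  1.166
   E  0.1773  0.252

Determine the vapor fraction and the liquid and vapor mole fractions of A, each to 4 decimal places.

Rachford–Rice: g(ψ) = Σ zᵢ(Kᵢ−1)/(1+ψ(Kᵢ−1)) = 0.
g(0) = ΣzᵢKᵢ − 1 = 0.4870 and g(1) = 1 − Σzᵢ/Kᵢ = -0.2112, so a root lies in (0, 1).
Newton–Raphson from ψ = 0.53:
  ψ = 0.5300: g = 0.18598, g' = -0.5267 → ψ = 0.8831
  ψ = 0.8831: g = -0.05745, g' = -1.0268 → ψ = 0.8272
  ψ = 0.8272: g = -0.00500, g' = -0.8586 → ψ = 0.8214
  ψ = 0.8214: g = -0.00004, g' = -0.8444 → ψ = 0.8213
Converged at ψ = 0.8213.
Compositions from xᵢ = zᵢ/(1+ψ(Kᵢ−1)), yᵢ = Kᵢxᵢ:
  A: x = 0.1407, y = 0.3228
  B: x = 0.1108, y = 0.1999
  C: x = 0.0498, y = 0.0828
  D: x = 0.2389, y = 0.2786
  E: x = 0.4597, y = 0.1159

ψ = 0.8213, x_A = 0.1407, y_A = 0.3228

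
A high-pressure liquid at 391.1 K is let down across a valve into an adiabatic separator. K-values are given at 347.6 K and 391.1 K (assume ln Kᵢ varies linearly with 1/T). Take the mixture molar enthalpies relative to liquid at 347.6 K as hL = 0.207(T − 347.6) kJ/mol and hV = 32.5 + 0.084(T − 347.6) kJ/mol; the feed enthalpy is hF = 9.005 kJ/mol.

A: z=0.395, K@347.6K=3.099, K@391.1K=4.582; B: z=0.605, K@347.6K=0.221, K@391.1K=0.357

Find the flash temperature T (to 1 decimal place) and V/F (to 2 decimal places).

T = 352.7 K, V/F = 0.25

Adiabatic flash: solve Rachford–Rice at each trial T, then check hF = ψ·hV(T) + (1−ψ)·hL(T).
  T = 347.6 K: K = (3.099, 0.221), RR gives ψ = 0.219, H_out = 7.112 kJ/mol
  T = 391.1 K: K = (4.582, 0.357), RR gives ψ = 0.445, H_out = 21.097 kJ/mol
  T = 369.4 K: K = (3.814, 0.285), RR gives ψ = 0.337, H_out = 14.575 kJ/mol
  T = 358.5 K: K = (3.449, 0.252), RR gives ψ = 0.281, H_out = 11.011 kJ/mol
  T = 353.1 K: K = (3.273, 0.236), RR gives ψ = 0.251, H_out = 9.131 kJ/mol
  T = 350.4 K: K = (3.187, 0.229), RR gives ψ = 0.236, H_out = 8.154 kJ/mol
  T = 351.8 K: K = (3.232, 0.233), RR gives ψ = 0.244, H_out = 8.664 kJ/mol
Linear interpolation between T = 351.8 (H_out = 8.664) and T = 353.1 (H_out = 9.131) on hF = 9.005 gives T ≈ 352.7 K, at which ψ = 0.25.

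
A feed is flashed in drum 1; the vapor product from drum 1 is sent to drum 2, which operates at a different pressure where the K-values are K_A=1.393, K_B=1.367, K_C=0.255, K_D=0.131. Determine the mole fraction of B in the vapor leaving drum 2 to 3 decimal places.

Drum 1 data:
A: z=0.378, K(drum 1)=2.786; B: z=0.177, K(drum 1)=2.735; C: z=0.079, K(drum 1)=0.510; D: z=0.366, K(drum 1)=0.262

y_B (drum 2) = 0.300

Drum 1:
Material balance + equilibrium reduce to Σ zᵢ(Kᵢ−1)/(1+ψ₁(Kᵢ−1)) = 0.
Feasibility: ΣzᵢKᵢ = 1.673, Σzᵢ/Kᵢ = 1.752 — both > 1, two phases present.
Newton–Raphson from ψ₁ = 0.5:
  ψ₁ = 0.500: g = 0.0417, g' = -1.023 → ψ₁ = 0.541
  ψ₁ = 0.541: g = -0.0003, g' = -1.041 → ψ₁ = 0.540
Converged at ψ₁ = 0.540.
Drum-1 compositions:
  A: x = 0.192, y = 0.536
  B: x = 0.091, y = 0.250
  C: x = 0.107, y = 0.055
  D: x = 0.609, y = 0.160
Drum-2 feed = drum-1 vapor: z₂ = (0.5358, 0.2498, 0.0548, 0.1595).
Drum 2:
Iterate (Newton) starting at ψ₂ = 0.5:
  ψ₂ = 0.500: g = -0.0567, g' = -0.536 → ψ₂ = 0.394
  ψ₂ = 0.394: g = -0.0062, g' = -0.427 → ψ₂ = 0.380
  ψ₂ = 0.380: g = -0.0001, g' = -0.416 → ψ₂ = 0.379
Converged at ψ₂ = 0.379.
  A: x = 0.466, y = 0.650
  B: x = 0.219, y = 0.300
  C: x = 0.076, y = 0.019
  D: x = 0.238, y = 0.031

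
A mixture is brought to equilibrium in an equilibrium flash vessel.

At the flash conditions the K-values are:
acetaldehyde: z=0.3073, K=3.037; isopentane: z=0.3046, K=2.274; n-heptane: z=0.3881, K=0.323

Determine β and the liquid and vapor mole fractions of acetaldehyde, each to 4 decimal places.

Let β = V/F and solve Σ zᵢ(Kᵢ−1)/(1+β(Kᵢ−1)) = 0.
Feasibility: ΣzᵢKᵢ = 1.7513, Σzᵢ/Kᵢ = 1.4367 — both > 1, two phases present.
Newton iteration, β⁰ = 0.59:
  β = 0.5900: g = 0.06834, g' = -0.9173 → β = 0.6645
  β = 0.6645: g = -0.00149, g' = -0.9629 → β = 0.6630
Converged at β = 0.6630.
Compositions from xᵢ = zᵢ/(1+β(Kᵢ−1)), yᵢ = Kᵢxᵢ:
  acetaldehyde: x = 0.1307, y = 0.3971
  isopentane: x = 0.1651, y = 0.3755
  n-heptane: x = 0.7041, y = 0.2274

β = 0.6630, x_acetaldehyde = 0.1307, y_acetaldehyde = 0.3971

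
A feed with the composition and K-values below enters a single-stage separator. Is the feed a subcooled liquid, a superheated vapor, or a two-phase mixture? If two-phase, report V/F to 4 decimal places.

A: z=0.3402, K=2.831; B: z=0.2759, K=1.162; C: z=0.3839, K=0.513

two-phase, V/F = 0.7679

ΣzᵢKᵢ = 1.4806; Σzᵢ/Kᵢ = 1.1059.
Both exceed 1, so a two-phase solution exists.
Newton iteration, ψ⁰ = 0.5:
  ψ = 0.5000: g = 0.11940, g' = -0.4761 → ψ = 0.7508
  ψ = 0.7508: g = 0.00745, g' = -0.4343 → ψ = 0.7679
Converged at ψ = 0.7679.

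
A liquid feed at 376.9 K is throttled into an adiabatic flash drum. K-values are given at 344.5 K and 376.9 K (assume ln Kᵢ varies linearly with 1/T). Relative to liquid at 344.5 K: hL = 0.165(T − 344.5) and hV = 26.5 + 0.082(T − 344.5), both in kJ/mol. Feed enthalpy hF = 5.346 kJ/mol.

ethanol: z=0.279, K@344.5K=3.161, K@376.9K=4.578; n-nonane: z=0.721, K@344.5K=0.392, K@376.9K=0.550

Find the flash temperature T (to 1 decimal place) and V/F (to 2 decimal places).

Adiabatic flash: solve Rachford–Rice at each trial T, then check hF = ψ·hV(T) + (1−ψ)·hL(T).
  T = 344.5 K: K = (3.161, 0.392), RR gives ψ = 0.125, H_out = 3.319 kJ/mol
  T = 376.9 K: K = (4.578, 0.550), RR gives ψ = 0.418, H_out = 15.311 kJ/mol
  T = 360.7 K: K = (3.836, 0.468), RR gives ψ = 0.270, H_out = 9.467 kJ/mol
  T = 352.6 K: K = (3.490, 0.429), RR gives ψ = 0.199, H_out = 6.480 kJ/mol
  T = 348.6 K: K = (3.325, 0.411), RR gives ψ = 0.163, H_out = 4.948 kJ/mol
  T = 350.6 K: K = (3.407, 0.420), RR gives ψ = 0.181, H_out = 5.720 kJ/mol
Linear interpolation between T = 348.6 (H_out = 4.948) and T = 350.6 (H_out = 5.720) on hF = 5.346 gives T ≈ 349.6 K, at which ψ = 0.17.

T = 349.6 K, V/F = 0.17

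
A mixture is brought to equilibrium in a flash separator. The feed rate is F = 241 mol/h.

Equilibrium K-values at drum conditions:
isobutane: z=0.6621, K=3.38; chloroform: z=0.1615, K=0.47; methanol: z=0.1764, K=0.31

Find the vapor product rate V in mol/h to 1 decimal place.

Rachford–Rice: g(ψ) = Σ zᵢ(Kᵢ−1)/(1+ψ(Kᵢ−1)) = 0.
g(0) = ΣzᵢKᵢ − 1 = 1.3685 and g(1) = 1 − Σzᵢ/Kᵢ = -0.1085, so a root lies in (0, 1).
Newton–Raphson from ψ = 0.5:
  ψ = 0.5000: g = 0.41726, g' = -1.0617 → ψ = 0.8930
  ψ = 0.8930: g = 0.02457, g' = -1.1176 → ψ = 0.9150
  ψ = 0.9150: g = -0.00046, g' = -1.1604 → ψ = 0.9146
Converged at ψ = 0.9146.
Then V = ψ·F = 0.9146·241 = 220.4 mol/h and L = F − V = 20.6 mol/h.

V = 220.4 mol/h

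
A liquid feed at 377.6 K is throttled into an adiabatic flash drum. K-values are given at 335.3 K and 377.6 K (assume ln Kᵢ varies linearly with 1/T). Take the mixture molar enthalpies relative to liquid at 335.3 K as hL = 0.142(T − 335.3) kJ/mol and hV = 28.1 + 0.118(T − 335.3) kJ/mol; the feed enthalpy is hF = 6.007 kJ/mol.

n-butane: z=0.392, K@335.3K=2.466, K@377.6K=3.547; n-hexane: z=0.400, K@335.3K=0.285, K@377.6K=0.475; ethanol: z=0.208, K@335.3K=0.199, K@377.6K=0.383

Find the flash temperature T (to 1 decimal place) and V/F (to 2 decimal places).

T = 342.7 K, V/F = 0.18

Adiabatic flash: solve Rachford–Rice at each trial T, then check hF = ψ·hV(T) + (1−ψ)·hL(T).
  T = 335.3 K: K = (2.466, 0.285, 0.199), RR gives ψ = 0.112, H_out = 3.139 kJ/mol
  T = 377.6 K: K = (3.547, 0.475, 0.383), RR gives ψ = 0.464, H_out = 18.579 kJ/mol
  T = 356.5 K: K = (2.991, 0.374, 0.282), RR gives ψ = 0.290, H_out = 11.011 kJ/mol
  T = 345.9 K: K = (2.724, 0.328, 0.238), RR gives ψ = 0.205, H_out = 7.202 kJ/mol
  T = 340.6 K: K = (2.594, 0.306, 0.218), RR gives ψ = 0.160, H_out = 5.217 kJ/mol
  T = 343.2 K: K = (2.657, 0.317, 0.228), RR gives ψ = 0.182, H_out = 6.200 kJ/mol
  T = 341.9 K: K = (2.625, 0.311, 0.223), RR gives ψ = 0.171, H_out = 5.711 kJ/mol
Linear interpolation between T = 341.9 (H_out = 5.711) and T = 343.2 (H_out = 6.200) on hF = 6.007 gives T ≈ 342.7 K, at which ψ = 0.18.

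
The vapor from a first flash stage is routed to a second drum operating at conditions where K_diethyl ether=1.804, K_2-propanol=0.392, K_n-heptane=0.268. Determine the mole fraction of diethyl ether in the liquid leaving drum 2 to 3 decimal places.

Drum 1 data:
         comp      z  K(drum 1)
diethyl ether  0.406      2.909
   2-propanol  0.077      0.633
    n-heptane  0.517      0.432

Drum 1:
Rachford–Rice: g(ψ₁) = Σ zᵢ(Kᵢ−1)/(1+ψ₁(Kᵢ−1)) = 0.
g(0) = ΣzᵢKᵢ − 1 = 0.453 and g(1) = 1 − Σzᵢ/Kᵢ = -0.458, so a root lies in (0, 1).
Newton–Raphson from ψ₁ = 0.5:
  ψ₁ = 0.500: g = -0.0482, g' = -0.728 → ψ₁ = 0.434
  ψ₁ = 0.434: g = 0.0007, g' = -0.751 → ψ₁ = 0.435
Converged at ψ₁ = 0.435.
Drum-1 compositions:
  diethyl ether: x = 0.222, y = 0.645
  2-propanol: x = 0.092, y = 0.058
  n-heptane: x = 0.687, y = 0.297
Drum-2 feed = drum-1 vapor: z₂ = (0.6454, 0.0580, 0.2966).
Drum 2:
Let ψ₂ = V/F and solve Σ zᵢ(Kᵢ−1)/(1+ψ₂(Kᵢ−1)) = 0.
Feasibility: ΣzᵢKᵢ = 1.267, Σzᵢ/Kᵢ = 1.612 — both > 1, two phases present.
Newton iteration, ψ₂⁰ = 0.66:
  ψ₂ = 0.660: g = -0.1399, g' = -0.833 → ψ₂ = 0.492
  ψ₂ = 0.492: g = -0.0178, g' = -0.646 → ψ₂ = 0.465
  ψ₂ = 0.465: g = -0.0003, g' = -0.628 → ψ₂ = 0.464
Converged at ψ₂ = 0.464.
  diethyl ether: x = 0.470, y = 0.848
  2-propanol: x = 0.081, y = 0.032
  n-heptane: x = 0.449, y = 0.120

x_diethyl ether (drum 2) = 0.470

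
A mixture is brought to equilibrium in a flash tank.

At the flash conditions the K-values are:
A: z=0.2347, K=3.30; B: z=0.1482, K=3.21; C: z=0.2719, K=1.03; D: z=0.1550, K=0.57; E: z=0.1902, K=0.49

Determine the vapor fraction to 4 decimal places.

Let ψ = V/F and solve Σ zᵢ(Kᵢ−1)/(1+ψ(Kᵢ−1)) = 0.
g(0) = ΣzᵢKᵢ − 1 = 0.7118 and g(1) = 1 − Σzᵢ/Kᵢ = -0.0414, so a root lies in (0, 1).
Iterate (Newton) starting at ψ = 0.44:
  ψ = 0.4400: g = 0.23513, g' = -0.6188 → ψ = 0.8200
  ψ = 0.8200: g = 0.04181, g' = -0.4554 → ψ = 0.9118
  ψ = 0.9118: g = -0.00008, g' = -0.4597 → ψ = 0.9116
Converged at ψ = 0.9116.

ψ = 0.9116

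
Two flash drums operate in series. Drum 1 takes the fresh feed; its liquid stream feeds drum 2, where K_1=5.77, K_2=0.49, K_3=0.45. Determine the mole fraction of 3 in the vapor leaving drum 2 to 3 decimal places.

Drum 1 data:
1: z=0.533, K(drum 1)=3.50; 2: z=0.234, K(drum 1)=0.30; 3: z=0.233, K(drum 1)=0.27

Drum 1:
Let ψ₁ = V/F and solve Σ zᵢ(Kᵢ−1)/(1+ψ₁(Kᵢ−1)) = 0.
Check two-phase: ΣzᵢKᵢ = 1.999 > 1 and Σzᵢ/Kᵢ = 1.795 > 1, so g(0) = 0.999 > 0 and g(1) = -0.795 < 0.
Newton iteration, ψ₁⁰ = 0.32:
  ψ₁ = 0.320: g = 0.3073, g' = -1.430 → ψ₁ = 0.535
  ψ₁ = 0.535: g = 0.0293, g' = -1.237 → ψ₁ = 0.559
  ψ₁ = 0.559: g = -0.0001, g' = -1.243 → ψ₁ = 0.558
Converged at ψ₁ = 0.558.
Drum-1 compositions:
  1: x = 0.222, y = 0.779
  2: x = 0.384, y = 0.115
  3: x = 0.393, y = 0.106
Drum-2 feed = drum-1 liquid: z₂ = (0.2224, 0.3842, 0.3934).
Drum 2:
Rachford–Rice: g(ψ₂) = Σ zᵢ(Kᵢ−1)/(1+ψ₂(Kᵢ−1)) = 0.
Feasibility: ΣzᵢKᵢ = 1.649, Σzᵢ/Kᵢ = 1.697 — both > 1, two phases present.
Newton–Raphson from ψ₂ = 0.31:
  ψ₂ = 0.310: g = -0.0655, g' = -1.138 → ψ₂ = 0.252
  ψ₂ = 0.252: g = 0.0053, g' = -1.334 → ψ₂ = 0.256
Converged at ψ₂ = 0.256.
  1: x = 0.100, y = 0.577
  2: x = 0.442, y = 0.217
  3: x = 0.458, y = 0.206

y_3 (drum 2) = 0.206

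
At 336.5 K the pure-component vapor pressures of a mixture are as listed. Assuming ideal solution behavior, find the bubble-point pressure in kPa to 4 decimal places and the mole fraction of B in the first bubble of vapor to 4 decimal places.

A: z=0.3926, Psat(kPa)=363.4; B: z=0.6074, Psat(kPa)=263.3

At the bubble point ψ → 0, so ΣzᵢKᵢ = 1 with Kᵢ = Pᵢˢᵃᵗ/P ⇒ P = ΣzᵢPᵢˢᵃᵗ.
P = 0.3926·363.4 + 0.6074·263.3 = 302.5993 kPa
yᵢ = zᵢPᵢˢᵃᵗ/P ⇒ y_B = 0.6074·263.3/302.5993 = 0.5285

Pbub = 302.5993 kPa, y_B = 0.5285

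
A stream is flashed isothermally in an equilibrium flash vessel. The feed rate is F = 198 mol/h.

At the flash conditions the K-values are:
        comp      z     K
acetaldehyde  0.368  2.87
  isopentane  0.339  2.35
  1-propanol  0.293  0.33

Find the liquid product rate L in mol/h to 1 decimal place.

Material balance + equilibrium reduce to Σ zᵢ(Kᵢ−1)/(1+V/F(Kᵢ−1)) = 0.
g(0) = ΣzᵢKᵢ − 1 = 0.950 and g(1) = 1 − Σzᵢ/Kᵢ = -0.160, so a root lies in (0, 1).
Newton–Raphson from V/F = 0.44:
  V/F = 0.440: g = 0.3863, g' = -0.895 → V/F = 0.872
Converged at V/F = 0.872.
Then V = V/F·F = 0.8717·198 = 172.6 mol/h and L = F − V = 25.4 mol/h.

L = 25.4 mol/h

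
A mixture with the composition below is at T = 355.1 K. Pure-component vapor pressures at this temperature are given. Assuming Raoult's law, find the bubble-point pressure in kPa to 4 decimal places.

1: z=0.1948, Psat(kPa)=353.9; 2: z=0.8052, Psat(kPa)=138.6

At the bubble point ψ → 0, so ΣzᵢKᵢ = 1 with Kᵢ = Pᵢˢᵃᵗ/P ⇒ P = ΣzᵢPᵢˢᵃᵗ.
P = 0.1948·353.9 + 0.8052·138.6 = 180.5404 kPa

Pbub = 180.5404 kPa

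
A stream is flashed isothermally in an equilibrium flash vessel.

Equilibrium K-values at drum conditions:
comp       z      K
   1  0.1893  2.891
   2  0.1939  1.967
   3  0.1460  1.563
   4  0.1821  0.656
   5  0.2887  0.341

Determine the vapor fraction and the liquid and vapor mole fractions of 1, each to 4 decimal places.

Material balance + equilibrium reduce to Σ zᵢ(Kᵢ−1)/(1+ψ(Kᵢ−1)) = 0.
Feasibility: ΣzᵢKᵢ = 1.3748, Σzᵢ/Kᵢ = 1.3817 — both > 1, two phases present.
Iterate (Newton) starting at ψ = 0.66:
  ψ = 0.6600: g = -0.08412, g' = -0.6548 → ψ = 0.5315
  ψ = 0.5315: g = -0.00385, g' = -0.6042 → ψ = 0.5252
Converged at ψ = 0.5252.
Compositions from xᵢ = zᵢ/(1+ψ(Kᵢ−1)), yᵢ = Kᵢxᵢ:
  1: x = 0.0950, y = 0.2746
  2: x = 0.1286, y = 0.2529
  3: x = 0.1127, y = 0.1761
  4: x = 0.2223, y = 0.1458
  5: x = 0.4415, y = 0.1505

ψ = 0.5252, x_1 = 0.0950, y_1 = 0.2746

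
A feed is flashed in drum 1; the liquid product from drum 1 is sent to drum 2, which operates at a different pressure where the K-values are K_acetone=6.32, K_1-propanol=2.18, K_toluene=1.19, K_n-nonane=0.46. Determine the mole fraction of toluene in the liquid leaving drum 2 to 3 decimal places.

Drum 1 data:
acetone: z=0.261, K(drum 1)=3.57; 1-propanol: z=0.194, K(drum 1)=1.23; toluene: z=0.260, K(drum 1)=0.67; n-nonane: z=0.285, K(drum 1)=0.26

Drum 1:
Material balance + equilibrium reduce to Σ zᵢ(Kᵢ−1)/(1+ψ₁(Kᵢ−1)) = 0.
Feasibility: ΣzᵢKᵢ = 1.419, Σzᵢ/Kᵢ = 1.715 — both > 1, two phases present.
Iterate (Newton) starting at ψ₁ = 0.68:
  ψ₁ = 0.680: g = -0.2524, g' = -0.915 → ψ₁ = 0.404
  ψ₁ = 0.404: g = -0.0301, g' = -0.779 → ψ₁ = 0.366
Converged at ψ₁ = 0.366.
Drum-1 compositions:
  acetone: x = 0.134, y = 0.480
  1-propanol: x = 0.179, y = 0.220
  toluene: x = 0.296, y = 0.198
  n-nonane: x = 0.391, y = 0.102
Drum-2 feed = drum-1 liquid: z₂ = (0.1345, 0.1789, 0.2957, 0.3909).
Drum 2:
Newton–Raphson from ψ₂ = 0.5:
  ψ₂ = 0.500: g = 0.0905, g' = -0.605 → ψ₂ = 0.649
  ψ₂ = 0.649: g = 0.0051, g' = -0.550 → ψ₂ = 0.659
Converged at ψ₂ = 0.659.
  acetone: x = 0.030, y = 0.189
  1-propanol: x = 0.101, y = 0.219
  toluene: x = 0.263, y = 0.313
  n-nonane: x = 0.607, y = 0.279

x_toluene (drum 2) = 0.263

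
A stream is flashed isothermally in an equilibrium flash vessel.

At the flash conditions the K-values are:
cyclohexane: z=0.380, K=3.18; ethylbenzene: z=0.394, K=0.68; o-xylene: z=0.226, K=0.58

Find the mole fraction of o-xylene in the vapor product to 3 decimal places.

y_o-xylene = 0.194

Material balance + equilibrium reduce to Σ zᵢ(Kᵢ−1)/(1+V/F(Kᵢ−1)) = 0.
g(0) = ΣzᵢKᵢ − 1 = 0.607 and g(1) = 1 − Σzᵢ/Kᵢ = -0.089, so a root lies in (0, 1).
Iterate (Newton) starting at V/F = 0.64:
  V/F = 0.640: g = 0.0575, g' = -0.453 → V/F = 0.767
  V/F = 0.767: g = 0.0030, g' = -0.411 → V/F = 0.774
Converged at V/F = 0.774.
Compositions from xᵢ = zᵢ/(1+V/F(Kᵢ−1)), yᵢ = Kᵢxᵢ:
  cyclohexane: x = 0.141, y = 0.450
  ethylbenzene: x = 0.524, y = 0.356
  o-xylene: x = 0.335, y = 0.194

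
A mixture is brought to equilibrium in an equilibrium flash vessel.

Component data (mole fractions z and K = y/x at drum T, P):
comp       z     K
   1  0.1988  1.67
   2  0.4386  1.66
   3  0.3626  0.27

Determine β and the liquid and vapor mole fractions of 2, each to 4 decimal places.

Let β = V/F and solve Σ zᵢ(Kᵢ−1)/(1+β(Kᵢ−1)) = 0.
Feasibility: ΣzᵢKᵢ = 1.1580, Σzᵢ/Kᵢ = 1.7262 — both > 1, two phases present.
Newton–Raphson from β = 0.54:
  β = 0.5400: g = -0.12572, g' = -0.6785 → β = 0.3547
  β = 0.3547: g = -0.01501, g' = -0.5356 → β = 0.3267
  β = 0.3267: g = -0.00019, g' = -0.5226 → β = 0.3263
Converged at β = 0.3263.
Compositions from xᵢ = zᵢ/(1+β(Kᵢ−1)), yᵢ = Kᵢxᵢ:
  1: x = 0.1631, y = 0.2724
  2: x = 0.3609, y = 0.5991
  3: x = 0.4760, y = 0.1285

β = 0.3263, x_2 = 0.3609, y_2 = 0.5991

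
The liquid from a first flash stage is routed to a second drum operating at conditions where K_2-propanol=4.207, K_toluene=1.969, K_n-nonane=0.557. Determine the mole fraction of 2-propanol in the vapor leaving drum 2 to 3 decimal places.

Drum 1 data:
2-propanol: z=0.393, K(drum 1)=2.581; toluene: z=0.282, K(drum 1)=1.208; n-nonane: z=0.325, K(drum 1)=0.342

Drum 1:
Newton iteration, ψ₁⁰ = 0.35:
  ψ₁ = 0.350: g = 0.1768, g' = -0.655 → ψ₁ = 0.620
  ψ₁ = 0.620: g = 0.0046, g' = -0.661 → ψ₁ = 0.627
Converged at ψ₁ = 0.627.
Drum-1 compositions:
  2-propanol: x = 0.197, y = 0.509
  toluene: x = 0.249, y = 0.301
  n-nonane: x = 0.553, y = 0.189
Drum-2 feed = drum-1 liquid: z₂ = (0.1974, 0.2495, 0.5531).
Drum 2:
Rachford–Rice: g(ψ₂) = Σ zᵢ(Kᵢ−1)/(1+ψ₂(Kᵢ−1)) = 0.
Check two-phase: ΣzᵢKᵢ = 1.630 > 1 and Σzᵢ/Kᵢ = 1.167 > 1, so g(0) = 0.630 > 0 and g(1) = -0.167 < 0.
Iterate (Newton) starting at ψ₂ = 0.33:
  ψ₂ = 0.330: g = 0.2037, g' = -0.763 → ψ₂ = 0.597
  ψ₂ = 0.597: g = 0.0371, g' = -0.534 → ψ₂ = 0.667
  ψ₂ = 0.667: g = 0.0008, g' = -0.511 → ψ₂ = 0.668
Converged at ψ₂ = 0.668.
  2-propanol: x = 0.063, y = 0.264
  toluene: x = 0.151, y = 0.298
  n-nonane: x = 0.786, y = 0.438

y_2-propanol (drum 2) = 0.264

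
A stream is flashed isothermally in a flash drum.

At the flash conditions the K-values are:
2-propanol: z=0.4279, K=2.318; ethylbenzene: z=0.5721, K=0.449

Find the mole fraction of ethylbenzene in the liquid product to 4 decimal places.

x_ethylbenzene = 0.7052

Let ψ = V/F and solve Σ zᵢ(Kᵢ−1)/(1+ψ(Kᵢ−1)) = 0.
g(0) = ΣzᵢKᵢ − 1 = 0.2487 and g(1) = 1 − Σzᵢ/Kᵢ = -0.4588, so a root lies in (0, 1).
Binary case is linear: z₁(K₁−1)(1+ψ(K₂−1)) + z₂(K₂−1)(1+ψ(K₁−1)) = 0
⇒ ψ = [z₁(K₁−1)+z₂(K₂−1)] / [−(K₁−1)(K₂−1)] = 0.24875/0.72622 = 0.3425
Compositions from xᵢ = zᵢ/(1+ψ(Kᵢ−1)), yᵢ = Kᵢxᵢ:
  2-propanol: x = 0.2948, y = 0.6834
  ethylbenzene: x = 0.7052, y = 0.3166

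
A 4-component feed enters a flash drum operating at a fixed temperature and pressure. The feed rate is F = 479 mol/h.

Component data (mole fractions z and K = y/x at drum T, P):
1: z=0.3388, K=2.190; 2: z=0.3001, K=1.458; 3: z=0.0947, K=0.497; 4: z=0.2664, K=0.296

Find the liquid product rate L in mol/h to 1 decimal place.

Rachford–Rice: g(ψ) = Σ zᵢ(Kᵢ−1)/(1+ψ(Kᵢ−1)) = 0.
Feasibility: ΣzᵢKᵢ = 1.3054, Σzᵢ/Kᵢ = 1.4511 — both > 1, two phases present.
Newton iteration, ψ⁰ = 0.5:
  ψ = 0.5000: g = 0.01155, g' = -0.5875 → ψ = 0.5197
  ψ = 0.5197: g = -0.00009, g' = -0.5965 → ψ = 0.5195
Converged at ψ = 0.5195.
Then V = ψ·F = 0.5195·479 = 248.8 mol/h and L = F − V = 230.2 mol/h.

L = 230.2 mol/h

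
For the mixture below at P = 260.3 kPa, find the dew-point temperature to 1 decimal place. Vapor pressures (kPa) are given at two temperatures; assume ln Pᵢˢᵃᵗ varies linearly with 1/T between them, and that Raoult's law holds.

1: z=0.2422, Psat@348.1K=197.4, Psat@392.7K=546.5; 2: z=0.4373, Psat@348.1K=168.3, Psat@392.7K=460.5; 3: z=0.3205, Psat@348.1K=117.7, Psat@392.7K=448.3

Dew-point temperature: Σzᵢ·P/Pᵢˢᵃᵗ(T) = 1. Interpolate ln Pᵢˢᵃᵗ = aᵢ + bᵢ/T.
  T = 348.1 K: ΣzᵢP/Pᵢˢᵃᵗ = 1.7045
  T = 392.7 K: ΣzᵢP/Pᵢˢᵃᵗ = 0.5486
  T = 370.4 K: ΣzᵢP/Pᵢˢᵃᵗ = 0.9317
  T = 359.2 K: ΣzᵢP/Pᵢˢᵃᵗ = 1.2490
  T = 364.8 K: ΣzᵢP/Pᵢˢᵃᵗ = 1.0761
  T = 367.6 K: ΣzᵢP/Pᵢˢᵃᵗ = 1.0007
Interpolating between 367.6 K and 370.4 K gives T ≈ 367.6 K.

T = 367.6 K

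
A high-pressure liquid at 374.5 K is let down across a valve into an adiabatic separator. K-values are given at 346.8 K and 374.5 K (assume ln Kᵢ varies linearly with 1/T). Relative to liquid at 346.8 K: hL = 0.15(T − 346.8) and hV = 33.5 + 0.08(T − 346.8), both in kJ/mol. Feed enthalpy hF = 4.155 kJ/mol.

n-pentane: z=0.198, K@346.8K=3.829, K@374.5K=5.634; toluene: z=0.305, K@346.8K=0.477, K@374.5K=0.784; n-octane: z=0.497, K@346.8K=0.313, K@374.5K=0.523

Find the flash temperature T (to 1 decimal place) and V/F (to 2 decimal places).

Adiabatic flash: solve Rachford–Rice at each trial T, then check hF = ψ·hV(T) + (1−ψ)·hL(T).
  T = 346.8 K: K = (3.829, 0.477, 0.313), RR gives ψ = 0.033, H_out = 1.118 kJ/mol
  T = 374.5 K: K = (5.634, 0.784, 0.523), RR gives ψ = 0.343, H_out = 14.970 kJ/mol
  T = 360.6 K: K = (4.676, 0.617, 0.408), RR gives ψ = 0.167, H_out = 7.497 kJ/mol
  T = 353.7 K: K = (4.240, 0.544, 0.358), RR gives ψ = 0.099, H_out = 4.291 kJ/mol
  T = 350.2 K: K = (4.028, 0.509, 0.335), RR gives ψ = 0.065, H_out = 2.689 kJ/mol
  T = 351.9 K: K = (4.130, 0.526, 0.346), RR gives ψ = 0.082, H_out = 3.467 kJ/mol
Linear interpolation between T = 351.9 (H_out = 3.467) and T = 353.7 (H_out = 4.291) on hF = 4.155 gives T ≈ 353.4 K, at which ψ = 0.10.

T = 353.4 K, V/F = 0.10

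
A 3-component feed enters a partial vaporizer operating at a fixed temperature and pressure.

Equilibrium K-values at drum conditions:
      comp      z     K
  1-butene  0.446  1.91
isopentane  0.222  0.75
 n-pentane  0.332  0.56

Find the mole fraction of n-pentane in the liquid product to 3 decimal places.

x_n-pentane = 0.450

Let ψ = V/F and solve Σ zᵢ(Kᵢ−1)/(1+ψ(Kᵢ−1)) = 0.
Check two-phase: ΣzᵢKᵢ = 1.204 > 1 and Σzᵢ/Kᵢ = 1.122 > 1, so g(0) = 0.204 > 0 and g(1) = -0.122 < 0.
Newton–Raphson from ψ = 0.5:
  ψ = 0.500: g = 0.0282, g' = -0.298 → ψ = 0.595
  ψ = 0.595: g = 0.0003, g' = -0.293 → ψ = 0.596
Converged at ψ = 0.596.
Compositions from xᵢ = zᵢ/(1+ψ(Kᵢ−1)), yᵢ = Kᵢxᵢ:
  1-butene: x = 0.289, y = 0.552
  isopentane: x = 0.261, y = 0.196
  n-pentane: x = 0.450, y = 0.252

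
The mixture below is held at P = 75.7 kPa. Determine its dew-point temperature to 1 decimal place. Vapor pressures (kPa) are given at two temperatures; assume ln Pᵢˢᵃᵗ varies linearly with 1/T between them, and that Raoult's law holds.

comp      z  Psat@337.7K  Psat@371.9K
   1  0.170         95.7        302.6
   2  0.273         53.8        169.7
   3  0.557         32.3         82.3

Dew-point temperature: Σzᵢ·P/Pᵢˢᵃᵗ(T) = 1. Interpolate ln Pᵢˢᵃᵗ = aᵢ + bᵢ/T.
  T = 337.7 K: ΣzᵢP/Pᵢˢᵃᵗ = 1.8240
  T = 371.9 K: ΣzᵢP/Pᵢˢᵃᵗ = 0.6766
  T = 354.8 K: ΣzᵢP/Pᵢˢᵃᵗ = 1.0835
  T = 363.4 K: ΣzᵢP/Pᵢˢᵃᵗ = 0.8501
  T = 359.1 K: ΣzᵢP/Pᵢˢᵃᵗ = 0.9583
  T = 357.0 K: ΣzᵢP/Pᵢˢᵃᵗ = 1.0171
Interpolating between 357.0 K and 359.1 K gives T ≈ 357.6 K.

T = 357.6 K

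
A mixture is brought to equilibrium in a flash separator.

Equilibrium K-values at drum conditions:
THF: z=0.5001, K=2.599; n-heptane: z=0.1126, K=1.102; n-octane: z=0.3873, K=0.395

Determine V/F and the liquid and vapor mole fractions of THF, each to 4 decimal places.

V/F = 0.6740, x_THF = 0.2407, y_THF = 0.6256

Rachford–Rice: g(V/F) = Σ zᵢ(Kᵢ−1)/(1+V/F(Kᵢ−1)) = 0.
Feasibility: ΣzᵢKᵢ = 1.5768, Σzᵢ/Kᵢ = 1.2751 — both > 1, two phases present.
Iterate (Newton) starting at V/F = 0.67:
  V/F = 0.6700: g = 0.00277, g' = -0.7000 → V/F = 0.6740
Converged at V/F = 0.6740.
Compositions from xᵢ = zᵢ/(1+V/F(Kᵢ−1)), yᵢ = Kᵢxᵢ:
  THF: x = 0.2407, y = 0.6256
  n-heptane: x = 0.1054, y = 0.1161
  n-octane: x = 0.6539, y = 0.2583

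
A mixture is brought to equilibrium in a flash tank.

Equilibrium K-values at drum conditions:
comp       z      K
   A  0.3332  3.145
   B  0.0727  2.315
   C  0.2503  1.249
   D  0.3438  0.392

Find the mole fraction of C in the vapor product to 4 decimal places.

Material balance + equilibrium reduce to Σ zᵢ(Kᵢ−1)/(1+V/F(Kᵢ−1)) = 0.
Check two-phase: ΣzᵢKᵢ = 1.6636 > 1 and Σzᵢ/Kᵢ = 1.2148 > 1, so g(0) = 0.6636 > 0 and g(1) = -0.2148 < 0.
Newton iteration, V/F⁰ = 0.43:
  V/F = 0.4300: g = 0.20613, g' = -0.7118 → V/F = 0.7196
  V/F = 0.7196: g = 0.01135, g' = -0.6830 → V/F = 0.7362
  V/F = 0.7362: g = -0.00006, g' = -0.6905 → V/F = 0.7361
Converged at V/F = 0.7361.
Compositions from xᵢ = zᵢ/(1+V/F(Kᵢ−1)), yᵢ = Kᵢxᵢ:
  A: x = 0.1292, y = 0.4063
  B: x = 0.0369, y = 0.0855
  C: x = 0.2115, y = 0.2642
  D: x = 0.6223, y = 0.2440

y_C = 0.2642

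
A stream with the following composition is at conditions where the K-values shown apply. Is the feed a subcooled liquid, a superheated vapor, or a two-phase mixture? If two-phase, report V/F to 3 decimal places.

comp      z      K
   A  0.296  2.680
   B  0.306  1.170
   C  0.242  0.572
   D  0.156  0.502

two-phase, V/F = 0.722

ΣzᵢKᵢ = 1.368; Σzᵢ/Kᵢ = 1.106.
Both exceed 1, so a two-phase solution exists.
Rachford–Rice: g(ψ) = Σ zᵢ(Kᵢ−1)/(1+ψ(Kᵢ−1)) = 0.
Newton–Raphson from ψ = 0.5:
  ψ = 0.500: g = 0.0830, g' = -0.395 → ψ = 0.710
  ψ = 0.710: g = 0.0041, g' = -0.365 → ψ = 0.722
Converged at ψ = 0.722.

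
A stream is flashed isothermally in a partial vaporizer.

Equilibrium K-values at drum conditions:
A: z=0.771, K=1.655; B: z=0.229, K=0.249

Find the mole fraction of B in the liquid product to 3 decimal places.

Let β = V/F and solve Σ zᵢ(Kᵢ−1)/(1+β(Kᵢ−1)) = 0.
Feasibility: ΣzᵢKᵢ = 1.333, Σzᵢ/Kᵢ = 1.386 — both > 1, two phases present.
Newton–Raphson from β = 0.3:
  β = 0.300: g = 0.2001, g' = -0.446 → β = 0.748
  β = 0.748: g = -0.0538, g' = -0.822 → β = 0.683
  β = 0.683: g = -0.0041, g' = -0.702 → β = 0.677
Converged at β = 0.677.
Compositions from xᵢ = zᵢ/(1+β(Kᵢ−1)), yᵢ = Kᵢxᵢ:
  A: x = 0.534, y = 0.884
  B: x = 0.466, y = 0.116

x_B = 0.466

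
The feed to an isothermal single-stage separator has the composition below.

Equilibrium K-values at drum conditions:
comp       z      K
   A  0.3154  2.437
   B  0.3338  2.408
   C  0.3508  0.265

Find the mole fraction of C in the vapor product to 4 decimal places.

y_C = 0.1747

Iterate (Newton) starting at ψ = 0.5:
  ψ = 0.5000: g = 0.13190, g' = -0.9221 → ψ = 0.6430
  ψ = 0.6430: g = -0.00669, g' = -1.0396 → ψ = 0.6366
Converged at ψ = 0.6366.
Compositions from xᵢ = zᵢ/(1+ψ(Kᵢ−1)), yᵢ = Kᵢxᵢ:
  A: x = 0.1647, y = 0.4014
  B: x = 0.1760, y = 0.4239
  C: x = 0.6593, y = 0.1747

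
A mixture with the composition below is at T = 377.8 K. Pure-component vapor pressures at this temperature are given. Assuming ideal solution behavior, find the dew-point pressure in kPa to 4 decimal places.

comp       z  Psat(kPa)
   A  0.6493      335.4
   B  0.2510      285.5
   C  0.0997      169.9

At the dew point ψ → 1, so Σzᵢ/Kᵢ = 1 with Kᵢ = Pᵢˢᵃᵗ/P ⇒ 1/P = Σzᵢ/Pᵢˢᵃᵗ.
1/P = 0.6493/335.4 + 0.2510/285.5 + 0.0997/169.9 = 0.0034019 ⇒ P = 293.9557 kPa

Pdew = 293.9557 kPa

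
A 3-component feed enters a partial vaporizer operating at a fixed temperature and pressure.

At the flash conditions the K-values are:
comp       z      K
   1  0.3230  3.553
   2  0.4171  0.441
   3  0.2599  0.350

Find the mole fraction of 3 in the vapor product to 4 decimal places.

y_3 = 0.1110

Let ψ = V/F and solve Σ zᵢ(Kᵢ−1)/(1+ψ(Kᵢ−1)) = 0.
Feasibility: ΣzᵢKᵢ = 1.4225, Σzᵢ/Kᵢ = 1.7793 — both > 1, two phases present.
Newton–Raphson from ψ = 0.5:
  ψ = 0.5000: g = -0.21165, g' = -0.8983 → ψ = 0.2644
  ψ = 0.2644: g = 0.01473, g' = -1.0900 → ψ = 0.2779
  ψ = 0.2779: g = 0.00016, g' = -1.0666 → ψ = 0.2781
Converged at ψ = 0.2781.
Compositions from xᵢ = zᵢ/(1+ψ(Kᵢ−1)), yᵢ = Kᵢxᵢ:
  1: x = 0.1889, y = 0.6712
  2: x = 0.4939, y = 0.2178
  3: x = 0.3172, y = 0.1110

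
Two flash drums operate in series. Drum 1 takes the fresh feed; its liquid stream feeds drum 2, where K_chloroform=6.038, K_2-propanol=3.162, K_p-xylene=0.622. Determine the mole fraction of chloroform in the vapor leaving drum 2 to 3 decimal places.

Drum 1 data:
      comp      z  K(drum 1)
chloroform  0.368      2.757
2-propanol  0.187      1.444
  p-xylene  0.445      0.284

Drum 1:
Material balance + equilibrium reduce to Σ zᵢ(Kᵢ−1)/(1+ψ₁(Kᵢ−1)) = 0.
Feasibility: ΣzᵢKᵢ = 1.411, Σzᵢ/Kᵢ = 1.830 — both > 1, two phases present.
Newton–Raphson from ψ₁ = 0.69:
  ψ₁ = 0.690: g = -0.2739, g' = -1.145 → ψ₁ = 0.451
  ψ₁ = 0.451: g = -0.0404, g' = -0.877 → ψ₁ = 0.405
  ψ₁ = 0.405: g = -0.0003, g' = -0.867 → ψ₁ = 0.404
Converged at ψ₁ = 0.404.
Drum-1 compositions:
  chloroform: x = 0.215, y = 0.593
  2-propanol: x = 0.159, y = 0.229
  p-xylene: x = 0.626, y = 0.178
Drum-2 feed = drum-1 liquid: z₂ = (0.2152, 0.1585, 0.6263).
Drum 2:
Rachford–Rice: g(ψ₂) = Σ zᵢ(Kᵢ−1)/(1+ψ₂(Kᵢ−1)) = 0.
g(0) = ΣzᵢKᵢ − 1 = 1.190 and g(1) = 1 − Σzᵢ/Kᵢ = -0.093, so a root lies in (0, 1).
Newton–Raphson from ψ₂ = 0.5:
  ψ₂ = 0.500: g = 0.1808, g' = -0.748 → ψ₂ = 0.742
  ψ₂ = 0.742: g = 0.0315, g' = -0.526 → ψ₂ = 0.802
  ψ₂ = 0.802: g = 0.0008, g' = -0.499 → ψ₂ = 0.803
Converged at ψ₂ = 0.803.
  chloroform: x = 0.043, y = 0.257
  2-propanol: x = 0.058, y = 0.183
  p-xylene: x = 0.899, y = 0.559

y_chloroform (drum 2) = 0.257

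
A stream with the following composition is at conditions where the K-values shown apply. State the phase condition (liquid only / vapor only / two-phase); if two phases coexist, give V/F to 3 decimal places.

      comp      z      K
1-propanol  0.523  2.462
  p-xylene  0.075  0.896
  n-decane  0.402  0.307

ΣzᵢKᵢ = 1.478; Σzᵢ/Kᵢ = 1.606.
Both exceed 1, so a two-phase solution exists.
Newton iteration, ψ⁰ = 0.57:
  ψ = 0.570: g = -0.0517, g' = -0.861 → ψ = 0.510
  ψ = 0.510: g = -0.0010, g' = -0.830 → ψ = 0.509
Converged at ψ = 0.509.

two-phase, V/F = 0.509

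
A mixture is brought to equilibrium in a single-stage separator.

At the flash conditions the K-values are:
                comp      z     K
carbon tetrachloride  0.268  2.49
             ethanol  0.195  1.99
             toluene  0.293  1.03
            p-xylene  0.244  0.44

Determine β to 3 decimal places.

Rachford–Rice: g(β) = Σ zᵢ(Kᵢ−1)/(1+β(Kᵢ−1)) = 0.
Feasibility: ΣzᵢKᵢ = 1.465, Σzᵢ/Kᵢ = 1.045 — both > 1, two phases present.
Iterate (Newton) starting at β = 0.5:
  β = 0.500: g = 0.1768, g' = -0.429 → β = 0.912
Converged at β = 0.912.

β = 0.912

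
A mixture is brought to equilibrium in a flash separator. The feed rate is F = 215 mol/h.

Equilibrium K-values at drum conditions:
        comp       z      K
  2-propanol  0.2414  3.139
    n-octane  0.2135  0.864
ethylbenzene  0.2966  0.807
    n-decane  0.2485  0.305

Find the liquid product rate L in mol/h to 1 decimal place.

Material balance + equilibrium reduce to Σ zᵢ(Kᵢ−1)/(1+ψ(Kᵢ−1)) = 0.
g(0) = ΣzᵢKᵢ − 1 = 0.2574 and g(1) = 1 − Σzᵢ/Kᵢ = -0.5063, so a root lies in (0, 1).
Newton iteration, ψ⁰ = 0.5:
  ψ = 0.5000: g = -0.10969, g' = -0.5579 → ψ = 0.3034
  ψ = 0.3034: g = 0.00320, g' = -0.6157 → ψ = 0.3086
Converged at ψ = 0.3086.
Then V = ψ·F = 0.3086·215 = 66.3 mol/h and L = F − V = 148.7 mol/h.

L = 148.7 mol/h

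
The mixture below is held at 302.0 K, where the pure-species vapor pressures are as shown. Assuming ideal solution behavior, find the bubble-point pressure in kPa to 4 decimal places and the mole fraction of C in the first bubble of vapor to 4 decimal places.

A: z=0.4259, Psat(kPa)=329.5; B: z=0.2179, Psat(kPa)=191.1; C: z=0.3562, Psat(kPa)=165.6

At the bubble point ψ → 0, so ΣzᵢKᵢ = 1 with Kᵢ = Pᵢˢᵃᵗ/P ⇒ P = ΣzᵢPᵢˢᵃᵗ.
P = 0.4259·329.5 + 0.2179·191.1 + 0.3562·165.6 = 240.9615 kPa
yᵢ = zᵢPᵢˢᵃᵗ/P ⇒ y_C = 0.3562·165.6/240.9615 = 0.2448

Pbub = 240.9615 kPa, y_C = 0.2448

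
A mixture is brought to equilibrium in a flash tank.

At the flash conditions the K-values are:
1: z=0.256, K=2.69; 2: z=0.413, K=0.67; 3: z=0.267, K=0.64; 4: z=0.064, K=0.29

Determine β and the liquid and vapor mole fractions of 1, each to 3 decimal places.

β = 0.240, x_1 = 0.182, y_1 = 0.490

Newton–Raphson from β = 0.5:
  β = 0.500: g = -0.1164, g' = -0.408 → β = 0.215
  β = 0.215: g = 0.0129, g' = -0.531 → β = 0.239
  β = 0.239: g = 0.0002, g' = -0.512 → β = 0.240
Converged at β = 0.240.
Compositions from xᵢ = zᵢ/(1+β(Kᵢ−1)), yᵢ = Kᵢxᵢ:
  1: x = 0.182, y = 0.490
  2: x = 0.448, y = 0.300
  3: x = 0.292, y = 0.187
  4: x = 0.077, y = 0.022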